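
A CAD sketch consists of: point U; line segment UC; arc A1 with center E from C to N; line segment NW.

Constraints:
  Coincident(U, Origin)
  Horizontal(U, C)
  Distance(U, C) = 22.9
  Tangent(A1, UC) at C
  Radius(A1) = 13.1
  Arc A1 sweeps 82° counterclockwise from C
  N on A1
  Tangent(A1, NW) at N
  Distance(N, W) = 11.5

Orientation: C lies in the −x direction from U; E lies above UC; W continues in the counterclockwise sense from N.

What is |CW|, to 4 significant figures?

26.95

U is at the origin; U and C share the same y with |UC| = 22.9 and C on the −x side, so C = (-22.90, 0.000). A1 meets UC tangentially, so EC is at right angles to UC, so E = C + (0, 13.1) = (-22.90, 13.10). On A1, C sits at bearing -90° from E; an 82° counterclockwise sweep puts N at bearing -8°, so N = E + 13.1·(cos -8°, sin -8°) = (-9.927, 11.28). A1 meets NW tangentially, so EN is at right angles to NW, so NW runs along (−sin -8°, cos -8°); with |NW| = 11.5, W = (-8.327, 22.66). Then |CW| = |W − C| = 26.95.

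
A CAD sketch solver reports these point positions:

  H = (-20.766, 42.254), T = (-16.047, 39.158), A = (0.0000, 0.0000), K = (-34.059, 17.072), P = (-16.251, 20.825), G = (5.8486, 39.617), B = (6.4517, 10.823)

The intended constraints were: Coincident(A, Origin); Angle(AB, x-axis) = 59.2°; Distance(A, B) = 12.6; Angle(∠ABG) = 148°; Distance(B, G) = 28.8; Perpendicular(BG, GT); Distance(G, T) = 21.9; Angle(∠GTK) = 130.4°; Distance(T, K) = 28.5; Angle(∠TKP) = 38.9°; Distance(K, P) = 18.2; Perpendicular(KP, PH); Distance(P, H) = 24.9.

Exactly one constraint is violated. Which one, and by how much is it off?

Distance(P, H) = 24.9 — off by 3.00.

A = (0.00, 0.00) ✓; AB at 59.20° ✓; |AB| = 12.60 ✓; ∠ABG = 148.0° ✓; |BG| = 28.80 ✓; ∠(BG, GT) = 90.00° ✓; |GT| = 21.90 ✓; ∠GTK = 130.4° ✓; |TK| = 28.50 ✓; ∠TKP = 38.90° ✓; |KP| = 18.20 ✓; ∠(KP, PH) = 90.00° ✓; |PH| = 21.90 ✗.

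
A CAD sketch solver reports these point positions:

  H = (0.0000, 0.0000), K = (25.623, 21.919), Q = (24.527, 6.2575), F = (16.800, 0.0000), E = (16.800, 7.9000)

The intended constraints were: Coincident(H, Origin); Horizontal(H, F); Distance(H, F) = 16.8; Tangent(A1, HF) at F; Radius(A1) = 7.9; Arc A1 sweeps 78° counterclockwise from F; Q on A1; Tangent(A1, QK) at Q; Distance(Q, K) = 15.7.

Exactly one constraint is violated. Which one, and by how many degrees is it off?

Tangent(A1, QK) at Q — off by 8.00°.

H = (0.00, 0.00) ✓; H.y = 0.00, F.y = 0.00 ✓; |HF| = 16.80 ✓; ∠(EF, FH) = 90.00° ✓; |EF| = 7.900 ✓; bearing(E→Q) − bearing(E→F) = 78.00° ✓; |EQ| = 7.900 ✓; ∠(EQ, QK) = 82.00° ✗; |QK| = 15.70 ✓.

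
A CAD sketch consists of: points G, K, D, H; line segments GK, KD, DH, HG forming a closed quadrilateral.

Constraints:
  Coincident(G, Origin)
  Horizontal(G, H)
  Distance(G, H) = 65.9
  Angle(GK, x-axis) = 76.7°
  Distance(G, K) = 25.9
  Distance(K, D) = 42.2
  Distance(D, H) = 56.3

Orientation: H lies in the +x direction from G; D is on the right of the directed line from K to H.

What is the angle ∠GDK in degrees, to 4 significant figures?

27.80°

G is at the origin; G and H share the same y with |GH| = 65.9 and H in +x, so H = (65.9, 0). GK runs at 76.7° with |GK| = 25.9, so K = (5.958, 25.21). D is determined by |KD| = 42.2 and |DH| = 56.3 together: it lies at the intersection of circle(K, 42.2) and circle(H, 56.3). With |KH| = 65.03, the foot of the radical line on KH is 21.83 from K and the perpendicular offset is √(42.2² − 21.83²) = 36.11. Taking the right-of-KH solution: D = (12.09, -16.55).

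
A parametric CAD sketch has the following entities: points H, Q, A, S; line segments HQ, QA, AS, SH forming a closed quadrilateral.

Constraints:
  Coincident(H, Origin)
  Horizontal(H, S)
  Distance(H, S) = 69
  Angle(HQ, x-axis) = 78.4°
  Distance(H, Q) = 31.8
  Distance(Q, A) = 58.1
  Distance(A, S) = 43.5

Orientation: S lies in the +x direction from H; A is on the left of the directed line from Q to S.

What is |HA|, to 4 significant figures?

76.55

H is at the origin; H and S share the same y with |HS| = 69.0 and S in +x, so S = (69.0, 0). HQ runs at 78.4° with |HQ| = 31.8, so Q = (6.394, 31.15). A is determined by |QA| = 58.1 and |AS| = 43.5 together: it lies at the intersection of circle(Q, 58.1) and circle(S, 43.5). With |QS| = 69.93, the foot of the radical line on QS is 45.57 from Q and the perpendicular offset is √(58.1² − 45.57²) = 36.04. Taking the left-of-QS solution: A = (63.25, 43.12).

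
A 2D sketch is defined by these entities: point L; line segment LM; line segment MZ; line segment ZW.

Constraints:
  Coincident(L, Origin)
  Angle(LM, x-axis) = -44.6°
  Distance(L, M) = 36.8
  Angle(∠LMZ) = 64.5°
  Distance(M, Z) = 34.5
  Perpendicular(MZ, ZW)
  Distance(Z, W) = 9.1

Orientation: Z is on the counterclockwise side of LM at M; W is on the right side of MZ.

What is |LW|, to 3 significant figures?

46.2

∠LMZ = 64.5°, so MZ runs at -44.6° + (180° − 64.5°) = 70.9° from the x-axis; with |MZ| = 34.5, Z = M + 34.5·(cos 70.9°, sin 70.9°) = (37.5, 6.76). MZ is perpendicular to ZW; with |ZW| = 9.1 on the right of MZ, W = Z + 9.1·(0.945, -0.327) = (46.1, 3.78). Then |LW| = |W − L| = 46.2.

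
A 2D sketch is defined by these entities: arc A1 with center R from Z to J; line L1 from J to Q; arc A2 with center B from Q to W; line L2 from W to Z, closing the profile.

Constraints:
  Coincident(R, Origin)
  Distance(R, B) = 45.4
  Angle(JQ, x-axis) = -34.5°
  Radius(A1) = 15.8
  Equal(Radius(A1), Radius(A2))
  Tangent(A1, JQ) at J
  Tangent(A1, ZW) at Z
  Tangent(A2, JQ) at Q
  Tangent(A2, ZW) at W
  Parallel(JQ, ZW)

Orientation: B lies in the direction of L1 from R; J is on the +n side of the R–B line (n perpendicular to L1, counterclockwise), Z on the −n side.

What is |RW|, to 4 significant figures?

48.07

The slot axis is L1's direction at -34.5°, so u = (cos -34.5°, sin -34.5°) = (0.8241, -0.5664) and n = (−sin -34.5°, cos -34.5°) = (0.5664, 0.8241). R is at the origin and B lies 45.4 along u from R, so B = 45.4·u = (37.42, -25.71). Tangency of A1 to both parallel lines with radius 15.8 puts J and Z at R ± 15.8·n: J = (8.949, 13.02), Z = (-8.949, -13.02). Equal radii place Q and W the same way about B: Q = B + 15.8·n = (46.36, -12.69), W = B − 15.8·n = (28.47, -38.74). Then |RW| = |W − R| = 48.07.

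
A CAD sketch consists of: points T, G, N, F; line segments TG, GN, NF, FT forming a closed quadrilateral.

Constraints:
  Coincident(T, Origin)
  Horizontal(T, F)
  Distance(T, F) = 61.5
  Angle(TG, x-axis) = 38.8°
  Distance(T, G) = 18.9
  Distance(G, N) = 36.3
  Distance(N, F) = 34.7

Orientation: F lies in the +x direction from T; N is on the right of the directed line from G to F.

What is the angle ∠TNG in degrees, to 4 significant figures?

29.21°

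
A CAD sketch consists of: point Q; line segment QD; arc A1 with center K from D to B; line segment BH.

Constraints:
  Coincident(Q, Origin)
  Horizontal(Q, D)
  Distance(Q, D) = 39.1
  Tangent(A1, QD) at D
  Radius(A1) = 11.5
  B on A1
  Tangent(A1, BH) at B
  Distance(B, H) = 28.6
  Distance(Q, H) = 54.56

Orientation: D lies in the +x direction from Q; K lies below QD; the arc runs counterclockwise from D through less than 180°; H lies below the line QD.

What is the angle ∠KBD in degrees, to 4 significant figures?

38.06°

Checks: Q.y = 0.00, D.y = 0.00 ✓; |KB| = 11.50 ✓; ∠(KB, BH) = 90.00° ✓; |BH| = 28.60 ✓; |QH| = 54.56 ✓.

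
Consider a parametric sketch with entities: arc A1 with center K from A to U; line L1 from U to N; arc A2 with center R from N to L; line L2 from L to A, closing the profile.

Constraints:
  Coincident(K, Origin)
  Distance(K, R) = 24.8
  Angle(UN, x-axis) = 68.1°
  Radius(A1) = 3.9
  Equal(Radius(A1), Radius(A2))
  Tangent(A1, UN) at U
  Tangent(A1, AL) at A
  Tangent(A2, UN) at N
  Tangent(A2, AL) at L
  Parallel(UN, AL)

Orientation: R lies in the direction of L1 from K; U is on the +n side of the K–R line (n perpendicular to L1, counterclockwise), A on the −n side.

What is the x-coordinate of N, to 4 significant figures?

5.632

The slot axis is L1's direction at 68.1°, so u = (cos 68.1°, sin 68.1°) = (0.3730, 0.9278) and n = (−sin 68.1°, cos 68.1°) = (-0.9278, 0.3730). K is at the origin and R lies 24.8 along u from K, so R = 24.8·u = (9.250, 23.01). Tangency of A1 to both parallel lines with radius 3.9 puts U and A at K ± 3.9·n: U = (-3.619, 1.455), A = (3.619, -1.455). Equal radii place N and L the same way about R: N = R + 3.9·n = (5.632, 24.46), L = R − 3.9·n = (12.87, 21.56). So N.x = 5.632.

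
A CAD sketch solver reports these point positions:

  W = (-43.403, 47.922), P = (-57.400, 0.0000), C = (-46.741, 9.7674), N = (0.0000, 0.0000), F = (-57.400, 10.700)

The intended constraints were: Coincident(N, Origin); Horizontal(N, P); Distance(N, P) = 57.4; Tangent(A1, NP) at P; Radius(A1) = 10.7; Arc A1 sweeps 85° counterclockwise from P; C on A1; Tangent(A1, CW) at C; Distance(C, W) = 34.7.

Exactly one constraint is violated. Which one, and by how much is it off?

Distance(C, W) = 34.7 — off by 3.60.

N = (0.00, 0.00) ✓; N.y = 0.00, P.y = 0.00 ✓; |NP| = 57.40 ✓; ∠(FP, PN) = 90.00° ✓; |FP| = 10.70 ✓; bearing(F→C) − bearing(F→P) = 85.00° ✓; |FC| = 10.70 ✓; ∠(FC, CW) = 90.00° ✓; |CW| = 38.30 ✗.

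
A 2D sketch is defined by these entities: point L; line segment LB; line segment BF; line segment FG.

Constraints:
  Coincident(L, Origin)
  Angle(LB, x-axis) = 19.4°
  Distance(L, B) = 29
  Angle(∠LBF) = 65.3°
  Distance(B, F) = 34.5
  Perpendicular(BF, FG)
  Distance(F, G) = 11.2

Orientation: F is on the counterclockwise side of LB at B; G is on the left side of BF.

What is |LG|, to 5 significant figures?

27.025

L is at the origin; LB runs at 19.4° with length 29.0, so B = 29.0·(cos 19.4°, sin 19.4°) = (27.353, 9.6327). ∠LBF = 65.3°, so BF runs at 19.4° + (180° − 65.3°) = 134.10° from the x-axis; with |BF| = 34.5, F = B + 34.5·(cos 134.10°, sin 134.10°) = (3.3445, 34.408). The perpendicularity gives FG at right angles to BF; with |FG| = 11.2 on the left of BF, G = F + 11.2·(-0.71813, -0.69591) = (-4.6985, 26.614). Then |LG| = |G − L| = 27.025.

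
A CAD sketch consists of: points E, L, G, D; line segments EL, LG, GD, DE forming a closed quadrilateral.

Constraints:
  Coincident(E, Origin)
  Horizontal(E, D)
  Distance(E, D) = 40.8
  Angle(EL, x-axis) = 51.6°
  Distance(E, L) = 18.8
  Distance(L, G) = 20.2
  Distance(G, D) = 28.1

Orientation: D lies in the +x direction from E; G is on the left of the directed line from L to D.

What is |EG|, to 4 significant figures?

38.43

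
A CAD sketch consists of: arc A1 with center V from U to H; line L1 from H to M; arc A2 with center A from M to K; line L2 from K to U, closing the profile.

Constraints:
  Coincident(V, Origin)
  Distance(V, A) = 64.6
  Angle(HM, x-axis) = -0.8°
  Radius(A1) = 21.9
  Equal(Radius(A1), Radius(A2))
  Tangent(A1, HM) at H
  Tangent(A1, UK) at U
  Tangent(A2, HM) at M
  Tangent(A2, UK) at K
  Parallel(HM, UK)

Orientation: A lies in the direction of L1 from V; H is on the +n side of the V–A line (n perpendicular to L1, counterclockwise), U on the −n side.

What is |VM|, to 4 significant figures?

68.21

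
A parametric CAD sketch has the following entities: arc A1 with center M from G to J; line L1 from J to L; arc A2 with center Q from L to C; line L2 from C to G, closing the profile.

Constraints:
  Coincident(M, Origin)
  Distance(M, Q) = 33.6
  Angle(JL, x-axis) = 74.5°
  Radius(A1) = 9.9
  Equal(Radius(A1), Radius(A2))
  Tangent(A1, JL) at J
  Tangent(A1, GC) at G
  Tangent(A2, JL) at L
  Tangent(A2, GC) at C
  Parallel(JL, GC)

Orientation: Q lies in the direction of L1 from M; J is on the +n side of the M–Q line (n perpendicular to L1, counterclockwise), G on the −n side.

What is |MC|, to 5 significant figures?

35.028

The slot axis is L1's direction at 74.5°, so u = (cos 74.5°, sin 74.5°) = (0.26724, 0.96363) and n = (−sin 74.5°, cos 74.5°) = (-0.96363, 0.26724). M is at the origin and Q lies 33.6 along u from M, so Q = 33.6·u = (8.9792, 32.378). Tangency of A1 to both parallel lines with radius 9.9 puts J and G at M ± 9.9·n: J = (-9.5399, 2.6457), G = (9.5399, -2.6457). Equal radii place L and C the same way about Q: L = Q + 9.9·n = (-0.56073, 35.024), C = Q − 9.9·n = (18.519, 29.732). Then |MC| = |C − M| = 35.028.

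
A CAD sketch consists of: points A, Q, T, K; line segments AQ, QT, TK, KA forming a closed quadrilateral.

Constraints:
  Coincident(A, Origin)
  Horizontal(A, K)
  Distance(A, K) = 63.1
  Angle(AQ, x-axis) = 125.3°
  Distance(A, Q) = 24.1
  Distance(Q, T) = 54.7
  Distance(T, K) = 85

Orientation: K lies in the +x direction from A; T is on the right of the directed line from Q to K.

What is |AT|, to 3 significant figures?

37.9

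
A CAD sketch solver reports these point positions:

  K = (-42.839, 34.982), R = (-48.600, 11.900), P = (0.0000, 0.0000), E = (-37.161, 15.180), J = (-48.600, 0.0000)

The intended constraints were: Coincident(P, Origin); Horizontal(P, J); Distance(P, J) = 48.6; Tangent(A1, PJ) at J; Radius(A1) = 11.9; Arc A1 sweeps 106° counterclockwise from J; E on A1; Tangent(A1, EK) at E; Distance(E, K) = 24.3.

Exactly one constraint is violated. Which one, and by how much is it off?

Distance(E, K) = 24.3 — off by 3.70.

P = (0.00, 0.00) ✓; P.y = 0.00, J.y = 0.00 ✓; |PJ| = 48.60 ✓; ∠(RJ, JP) = 90.00° ✓; |RJ| = 11.90 ✓; bearing(R→E) − bearing(R→J) = 106.0° ✓; |RE| = 11.90 ✓; ∠(RE, EK) = 90.00° ✓; |EK| = 20.60 ✗.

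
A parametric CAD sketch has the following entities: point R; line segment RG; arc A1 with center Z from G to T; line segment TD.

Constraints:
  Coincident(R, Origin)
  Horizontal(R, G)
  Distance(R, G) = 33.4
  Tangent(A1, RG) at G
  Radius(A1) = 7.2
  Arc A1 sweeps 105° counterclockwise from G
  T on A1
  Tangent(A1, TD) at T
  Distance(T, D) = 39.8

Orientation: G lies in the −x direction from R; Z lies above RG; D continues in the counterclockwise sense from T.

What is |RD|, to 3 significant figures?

60.1

On A1, G sits at bearing -90° from Z; a 105° counterclockwise sweep puts T at bearing 15°, so T = Z + 7.2·(cos 15°, sin 15°) = (-26.4, 9.06). Since A1 is tangent to TD there, ZT ⟂ TD, so TD runs along (−sin 15°, cos 15°); with |TD| = 39.8, D = (-36.7, 47.5). Then |RD| = |D − R| = 60.1.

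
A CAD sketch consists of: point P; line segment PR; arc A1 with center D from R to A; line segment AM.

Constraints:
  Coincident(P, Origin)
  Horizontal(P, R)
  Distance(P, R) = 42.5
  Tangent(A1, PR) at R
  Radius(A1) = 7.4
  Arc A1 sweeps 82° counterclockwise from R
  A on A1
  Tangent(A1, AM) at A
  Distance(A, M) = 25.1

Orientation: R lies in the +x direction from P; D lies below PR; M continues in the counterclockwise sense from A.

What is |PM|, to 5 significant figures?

44.481

P is at the origin; P and R share the same y with |PR| = 42.5 and R on the +x side, so R = (42.500, 0.0000). Tangency of A1 to PR means the radius DR is perpendicular to PR, so D = R + (0, -7.4) = (42.500, -7.4000). On A1, R sits at bearing 90° from D; an 82° counterclockwise sweep puts A at bearing 172°, so A = D + 7.4·(cos 172°, sin 172°) = (35.172, -6.3701). The tangent condition forces DA to be normal to AM, so AM runs along (−sin 172°, cos 172°); with |AM| = 25.1, M = (31.679, -31.226). Then |PM| = |M − P| = 44.481.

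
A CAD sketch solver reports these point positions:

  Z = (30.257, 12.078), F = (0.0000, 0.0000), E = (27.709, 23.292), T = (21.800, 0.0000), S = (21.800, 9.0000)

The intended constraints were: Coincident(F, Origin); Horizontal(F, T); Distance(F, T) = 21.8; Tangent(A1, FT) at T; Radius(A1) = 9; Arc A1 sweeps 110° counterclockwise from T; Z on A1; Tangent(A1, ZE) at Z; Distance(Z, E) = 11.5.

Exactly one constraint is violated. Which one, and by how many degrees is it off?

Tangent(A1, ZE) at Z — off by 7.20°.

F = (0.00, 0.00) ✓; F.y = 0.00, T.y = 0.00 ✓; |FT| = 21.80 ✓; ∠(ST, TF) = 90.00° ✓; |ST| = 9.000 ✓; bearing(S→Z) − bearing(S→T) = 110.0° ✓; |SZ| = 9.000 ✓; ∠(SZ, ZE) = 97.20° ✗; |ZE| = 11.50 ✓.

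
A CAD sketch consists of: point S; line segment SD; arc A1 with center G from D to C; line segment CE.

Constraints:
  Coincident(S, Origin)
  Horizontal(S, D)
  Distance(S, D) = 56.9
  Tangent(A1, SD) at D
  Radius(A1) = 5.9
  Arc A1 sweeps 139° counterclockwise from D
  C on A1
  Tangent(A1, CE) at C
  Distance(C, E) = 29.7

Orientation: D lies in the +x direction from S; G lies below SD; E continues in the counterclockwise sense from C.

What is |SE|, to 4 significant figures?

81.13

On A1, D sits at bearing 90° from G; a 139° counterclockwise sweep puts C at bearing 229°, so C = G + 5.9·(cos 229°, sin 229°) = (53.03, -10.35). Since A1 is tangent to CE there, GC ⟂ CE, so CE runs along (−sin 229°, cos 229°); with |CE| = 29.7, E = (75.44, -29.84). Then |SE| = |E − S| = 81.13.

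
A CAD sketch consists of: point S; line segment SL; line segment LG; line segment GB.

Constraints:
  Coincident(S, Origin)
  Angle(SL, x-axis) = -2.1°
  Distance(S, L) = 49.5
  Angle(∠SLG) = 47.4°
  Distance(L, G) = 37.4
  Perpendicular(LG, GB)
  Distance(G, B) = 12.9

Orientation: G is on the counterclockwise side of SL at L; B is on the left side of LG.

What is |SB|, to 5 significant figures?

23.857

S is at the origin; SL runs at -2.1° with length 49.5, so L = 49.5·(cos -2.1°, sin -2.1°) = (49.467, -1.8139). ∠SLG = 47.4°, so LG runs at -2.1° + (180° − 47.4°) = 130.50° from the x-axis; with |LG| = 37.4, G = L + 37.4·(cos 130.50°, sin 130.50°) = (25.177, 26.625). LG is perpendicular to GB; with |GB| = 12.9 on the left of LG, B = G + 12.9·(-0.76041, -0.64945) = (15.368, 18.247). Then |SB| = |B − S| = 23.857.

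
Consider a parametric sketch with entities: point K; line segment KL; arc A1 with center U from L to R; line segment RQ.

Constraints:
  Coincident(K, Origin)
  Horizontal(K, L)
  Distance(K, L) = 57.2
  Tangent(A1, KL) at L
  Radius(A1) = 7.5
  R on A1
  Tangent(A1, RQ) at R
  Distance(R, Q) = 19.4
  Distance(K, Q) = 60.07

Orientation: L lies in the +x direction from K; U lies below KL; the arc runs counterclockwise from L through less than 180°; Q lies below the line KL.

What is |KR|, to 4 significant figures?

50.59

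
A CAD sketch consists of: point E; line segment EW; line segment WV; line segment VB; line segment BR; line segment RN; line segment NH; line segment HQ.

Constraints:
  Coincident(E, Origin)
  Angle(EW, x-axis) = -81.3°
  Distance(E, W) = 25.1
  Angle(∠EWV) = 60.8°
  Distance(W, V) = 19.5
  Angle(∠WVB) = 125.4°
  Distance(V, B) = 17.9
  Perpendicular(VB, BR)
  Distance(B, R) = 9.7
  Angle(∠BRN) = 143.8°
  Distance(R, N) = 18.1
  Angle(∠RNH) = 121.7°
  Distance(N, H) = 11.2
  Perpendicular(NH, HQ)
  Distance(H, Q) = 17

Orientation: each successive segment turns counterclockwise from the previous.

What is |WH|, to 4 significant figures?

10.52

E is at the origin; EW runs at -81.3° with length 25.1, so W = (3.797, -24.81). ∠EWV = 60.8° gives WV at 37.90° from the x-axis; with |WV| = 19.5, V = (19.18, -12.83). ∠WVB = 125.4° gives VB at 92.50° from the x-axis; with |VB| = 17.9, B = (18.40, 5.050). VB ⟂ BR, so BR runs at -177.5°; with |BR| = 9.7, R = (8.712, 4.627). ∠BRN = 143.8° gives RN at -141.3° from the x-axis; with |RN| = 18.1, N = (-5.414, -6.690). ∠RNH = 121.7° gives NH at -83.00° from the x-axis; with |NH| = 11.2, H = (-4.049, -17.81). Then |WH| = |H − W| = 10.52.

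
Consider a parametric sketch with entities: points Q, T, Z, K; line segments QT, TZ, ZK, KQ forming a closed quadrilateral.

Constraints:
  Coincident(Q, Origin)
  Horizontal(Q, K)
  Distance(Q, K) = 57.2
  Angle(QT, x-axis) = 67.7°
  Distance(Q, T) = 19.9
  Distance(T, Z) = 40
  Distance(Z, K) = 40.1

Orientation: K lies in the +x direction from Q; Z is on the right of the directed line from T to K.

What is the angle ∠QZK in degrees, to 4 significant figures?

110.9°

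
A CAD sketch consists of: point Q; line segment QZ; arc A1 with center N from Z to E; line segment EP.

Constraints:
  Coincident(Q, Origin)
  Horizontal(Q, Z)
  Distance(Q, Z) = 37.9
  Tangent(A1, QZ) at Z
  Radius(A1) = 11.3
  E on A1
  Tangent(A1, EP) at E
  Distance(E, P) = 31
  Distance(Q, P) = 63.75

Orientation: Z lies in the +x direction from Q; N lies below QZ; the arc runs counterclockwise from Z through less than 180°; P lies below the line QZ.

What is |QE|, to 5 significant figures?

33.925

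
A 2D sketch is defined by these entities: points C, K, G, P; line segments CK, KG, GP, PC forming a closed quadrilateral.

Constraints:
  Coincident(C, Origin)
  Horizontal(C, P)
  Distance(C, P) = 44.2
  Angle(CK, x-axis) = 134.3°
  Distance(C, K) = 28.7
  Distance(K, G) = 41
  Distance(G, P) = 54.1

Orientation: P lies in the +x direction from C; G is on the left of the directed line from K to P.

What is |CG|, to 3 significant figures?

46.4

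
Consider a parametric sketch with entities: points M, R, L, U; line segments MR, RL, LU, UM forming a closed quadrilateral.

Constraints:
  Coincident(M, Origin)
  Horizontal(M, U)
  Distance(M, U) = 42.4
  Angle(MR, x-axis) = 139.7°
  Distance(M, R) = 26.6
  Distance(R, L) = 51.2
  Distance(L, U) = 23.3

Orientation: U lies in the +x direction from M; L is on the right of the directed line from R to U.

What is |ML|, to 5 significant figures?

24.925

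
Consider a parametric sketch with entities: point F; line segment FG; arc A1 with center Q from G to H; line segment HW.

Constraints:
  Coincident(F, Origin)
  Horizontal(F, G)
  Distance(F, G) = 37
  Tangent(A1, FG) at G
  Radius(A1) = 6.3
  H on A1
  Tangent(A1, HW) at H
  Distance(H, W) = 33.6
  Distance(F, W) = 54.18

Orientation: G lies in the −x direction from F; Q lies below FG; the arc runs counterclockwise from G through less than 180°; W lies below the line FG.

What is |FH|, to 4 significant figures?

43.83

Checks: F.y = 0.00, G.y = 0.00 ✓; |QH| = 6.300 ✓; ∠(QH, HW) = 90.00° ✓; |HW| = 33.60 ✓; |FW| = 54.18 ✓.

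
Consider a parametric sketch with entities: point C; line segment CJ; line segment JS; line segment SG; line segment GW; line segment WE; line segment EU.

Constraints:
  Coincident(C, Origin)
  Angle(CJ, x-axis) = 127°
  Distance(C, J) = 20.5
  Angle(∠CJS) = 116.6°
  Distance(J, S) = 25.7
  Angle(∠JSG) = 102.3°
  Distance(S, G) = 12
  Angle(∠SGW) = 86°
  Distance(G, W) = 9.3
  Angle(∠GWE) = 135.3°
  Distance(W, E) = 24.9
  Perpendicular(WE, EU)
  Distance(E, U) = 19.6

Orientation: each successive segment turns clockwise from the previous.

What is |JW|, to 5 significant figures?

23.104

∠JSG = 102.3° gives SG at -14.100° from the x-axis; with |SG| = 12.0, G = (10.728, 36.468). ∠SGW = 86.0° gives GW at -108.10° from the x-axis; with |GW| = 9.3, W = (7.8391, 27.629). Then |JW| = |W − J| = 23.104.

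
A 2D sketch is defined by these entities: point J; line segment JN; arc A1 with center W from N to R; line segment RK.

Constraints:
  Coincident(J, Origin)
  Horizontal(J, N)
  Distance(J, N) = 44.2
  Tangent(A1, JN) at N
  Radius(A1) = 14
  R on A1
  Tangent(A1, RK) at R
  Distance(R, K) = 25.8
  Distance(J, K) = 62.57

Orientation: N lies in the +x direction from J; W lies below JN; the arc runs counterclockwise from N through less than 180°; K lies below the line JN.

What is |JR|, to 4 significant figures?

38.40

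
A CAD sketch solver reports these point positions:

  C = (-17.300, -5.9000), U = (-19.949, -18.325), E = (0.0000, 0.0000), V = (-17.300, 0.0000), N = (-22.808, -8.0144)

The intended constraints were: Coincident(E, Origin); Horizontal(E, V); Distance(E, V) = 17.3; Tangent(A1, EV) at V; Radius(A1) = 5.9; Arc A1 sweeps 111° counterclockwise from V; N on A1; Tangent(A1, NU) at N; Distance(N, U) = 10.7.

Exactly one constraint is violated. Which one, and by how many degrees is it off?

Tangent(A1, NU) at N — off by 5.50°.

E = (0.00, 0.00) ✓; E.y = 0.00, V.y = 0.00 ✓; |EV| = 17.30 ✓; ∠(CV, VE) = 90.00° ✓; |CV| = 5.900 ✓; bearing(C→N) − bearing(C→V) = 111.0° ✓; |CN| = 5.900 ✓; ∠(CN, NU) = 95.50° ✗; |NU| = 10.70 ✓.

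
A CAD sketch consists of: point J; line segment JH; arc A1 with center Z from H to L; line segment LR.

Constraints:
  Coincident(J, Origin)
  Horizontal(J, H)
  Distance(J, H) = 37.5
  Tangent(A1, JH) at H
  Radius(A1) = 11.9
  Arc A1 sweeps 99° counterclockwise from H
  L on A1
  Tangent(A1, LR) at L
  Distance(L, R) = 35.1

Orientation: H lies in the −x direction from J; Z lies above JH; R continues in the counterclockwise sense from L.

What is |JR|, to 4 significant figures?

57.63

On A1, H sits at bearing -90° from Z; a 99° counterclockwise sweep puts L at bearing 9°, so L = Z + 11.9·(cos 9°, sin 9°) = (-25.75, 13.76). The tangent condition forces ZL to be normal to LR, so LR runs along (−sin 9°, cos 9°); with |LR| = 35.1, R = (-31.24, 48.43). Then |JR| = |R − J| = 57.63.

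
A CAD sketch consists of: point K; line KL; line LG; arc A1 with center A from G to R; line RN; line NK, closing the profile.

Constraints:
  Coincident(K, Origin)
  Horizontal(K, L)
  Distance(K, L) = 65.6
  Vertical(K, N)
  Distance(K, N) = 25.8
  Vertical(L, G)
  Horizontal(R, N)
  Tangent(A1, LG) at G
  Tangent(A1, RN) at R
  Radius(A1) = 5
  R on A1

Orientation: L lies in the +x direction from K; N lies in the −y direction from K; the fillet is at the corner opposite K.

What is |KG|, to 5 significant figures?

68.819

K is at the origin; K and L share the same y with |KL| = 65.6 and L on the +x side, so L = (65.600, 0.0000). KN is vertical with |KN| = 25.8 and N on the −y side, so N = (0.0000, -25.800). The virtual corner opposite K is at (65.600, -25.800). The tangent condition forces AG to be normal to LG and A1 meets RN tangentially, so AR is at right angles to RN, with radius 5.0, so the center A sits 5.0 in from both sides at A = (60.600, -20.800). That places the tangent points at G = (65.600, -20.800) on LG and R = (60.600, -25.800) on RN. Then |KG| = |G − K| = 68.819.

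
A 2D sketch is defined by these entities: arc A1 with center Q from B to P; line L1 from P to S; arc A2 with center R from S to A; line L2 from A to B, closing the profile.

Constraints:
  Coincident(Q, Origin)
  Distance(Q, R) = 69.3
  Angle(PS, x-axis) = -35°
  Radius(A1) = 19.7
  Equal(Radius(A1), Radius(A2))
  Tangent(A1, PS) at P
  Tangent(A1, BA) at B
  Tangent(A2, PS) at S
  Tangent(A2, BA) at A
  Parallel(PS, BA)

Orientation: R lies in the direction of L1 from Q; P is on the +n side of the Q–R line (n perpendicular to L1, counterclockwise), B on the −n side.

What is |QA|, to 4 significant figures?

72.05

The slot axis is L1's direction at -35.0°, so u = (cos -35.0°, sin -35.0°) = (0.8192, -0.5736) and n = (−sin -35.0°, cos -35.0°) = (0.5736, 0.8192). Q is at the origin and R lies 69.3 along u from Q, so R = 69.3·u = (56.77, -39.75). Tangency of A1 to both parallel lines with radius 19.7 puts P and B at Q ± 19.7·n: P = (11.30, 16.14), B = (-11.30, -16.14). Equal radii place S and A the same way about R: S = R + 19.7·n = (68.07, -23.61), A = R − 19.7·n = (45.47, -55.89). Then |QA| = |A − Q| = 72.05.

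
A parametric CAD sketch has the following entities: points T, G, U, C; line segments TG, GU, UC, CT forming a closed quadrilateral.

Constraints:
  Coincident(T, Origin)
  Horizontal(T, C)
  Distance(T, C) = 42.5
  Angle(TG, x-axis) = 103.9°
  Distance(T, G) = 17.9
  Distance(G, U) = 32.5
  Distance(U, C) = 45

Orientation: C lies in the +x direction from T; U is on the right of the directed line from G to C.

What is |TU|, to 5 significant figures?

14.836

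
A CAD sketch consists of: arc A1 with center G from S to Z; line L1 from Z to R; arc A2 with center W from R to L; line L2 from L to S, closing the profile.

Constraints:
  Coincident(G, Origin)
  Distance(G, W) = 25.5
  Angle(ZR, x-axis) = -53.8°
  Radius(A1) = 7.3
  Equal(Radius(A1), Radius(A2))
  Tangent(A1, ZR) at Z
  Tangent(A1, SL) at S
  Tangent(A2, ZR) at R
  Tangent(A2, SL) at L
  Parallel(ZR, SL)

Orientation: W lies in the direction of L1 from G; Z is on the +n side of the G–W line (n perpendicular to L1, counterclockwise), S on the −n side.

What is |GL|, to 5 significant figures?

26.524

Tangency of A1 to both parallel lines with radius 7.3 puts Z and S at G ± 7.3·n: Z = (5.8908, 4.3114), S = (-5.8908, -4.3114). Equal radii place R and L the same way about W: R = W + 7.3·n = (20.951, -16.266), L = W − 7.3·n = (9.1696, -24.889). Then |GL| = |L − G| = 26.524.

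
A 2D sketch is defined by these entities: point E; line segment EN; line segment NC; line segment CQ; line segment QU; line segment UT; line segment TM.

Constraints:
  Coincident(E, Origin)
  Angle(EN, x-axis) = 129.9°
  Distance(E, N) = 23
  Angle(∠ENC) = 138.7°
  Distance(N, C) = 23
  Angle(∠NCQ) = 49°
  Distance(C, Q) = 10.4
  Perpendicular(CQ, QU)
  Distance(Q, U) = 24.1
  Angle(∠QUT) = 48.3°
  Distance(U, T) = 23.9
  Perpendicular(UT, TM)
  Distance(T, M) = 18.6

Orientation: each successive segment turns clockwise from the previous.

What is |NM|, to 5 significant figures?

25.185

∠QUT = 48.3° gives UT at 95.900° from the x-axis; with |UT| = 23.9, T = (-25.219, 39.602). The perpendicularity gives TM at right angles to UT, so TM runs at 5.9000°; with |TM| = 18.6, M = (-6.7174, 41.514). Then |NM| = |M − N| = 25.185.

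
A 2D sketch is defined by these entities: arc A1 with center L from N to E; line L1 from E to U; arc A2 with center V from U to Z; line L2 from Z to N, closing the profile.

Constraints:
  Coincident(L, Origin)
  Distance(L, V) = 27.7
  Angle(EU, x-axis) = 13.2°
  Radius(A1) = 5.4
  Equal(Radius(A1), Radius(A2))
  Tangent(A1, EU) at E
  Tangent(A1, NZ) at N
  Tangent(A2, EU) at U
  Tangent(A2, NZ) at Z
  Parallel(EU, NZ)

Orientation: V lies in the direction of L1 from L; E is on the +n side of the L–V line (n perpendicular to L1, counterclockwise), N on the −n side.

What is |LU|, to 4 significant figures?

28.22

The slot axis is L1's direction at 13.2°, so u = (cos 13.2°, sin 13.2°) = (0.9736, 0.2284) and n = (−sin 13.2°, cos 13.2°) = (-0.2284, 0.9736). L is at the origin and V lies 27.7 along u from L, so V = 27.7·u = (26.97, 6.325). Tangency of A1 to both parallel lines with radius 5.4 puts E and N at L ± 5.4·n: E = (-1.233, 5.257), N = (1.233, -5.257). Equal radii place U and Z the same way about V: U = V + 5.4·n = (25.74, 11.58), Z = V − 5.4·n = (28.20, 1.068). Then |LU| = |U − L| = 28.22.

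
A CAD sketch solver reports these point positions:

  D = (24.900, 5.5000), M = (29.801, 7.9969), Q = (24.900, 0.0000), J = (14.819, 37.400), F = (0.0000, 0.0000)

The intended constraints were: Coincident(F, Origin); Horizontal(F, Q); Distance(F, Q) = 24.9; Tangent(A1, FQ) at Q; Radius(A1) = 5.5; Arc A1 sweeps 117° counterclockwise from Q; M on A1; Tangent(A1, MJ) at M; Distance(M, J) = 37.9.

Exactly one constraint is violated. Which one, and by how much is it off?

Distance(M, J) = 37.9 — off by 4.90.

F = (0.00, 0.00) ✓; F.y = 0.00, Q.y = 0.00 ✓; |FQ| = 24.90 ✓; ∠(DQ, QF) = 90.00° ✓; |DQ| = 5.500 ✓; bearing(D→M) − bearing(D→Q) = 117.0° ✓; |DM| = 5.500 ✓; ∠(DM, MJ) = 90.00° ✓; |MJ| = 33.00 ✗.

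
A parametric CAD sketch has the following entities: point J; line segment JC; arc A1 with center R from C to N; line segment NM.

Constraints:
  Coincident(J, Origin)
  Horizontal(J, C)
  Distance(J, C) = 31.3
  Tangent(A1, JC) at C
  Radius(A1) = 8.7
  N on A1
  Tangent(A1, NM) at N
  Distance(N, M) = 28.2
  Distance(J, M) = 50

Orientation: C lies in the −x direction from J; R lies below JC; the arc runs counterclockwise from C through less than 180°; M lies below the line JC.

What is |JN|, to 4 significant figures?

41.19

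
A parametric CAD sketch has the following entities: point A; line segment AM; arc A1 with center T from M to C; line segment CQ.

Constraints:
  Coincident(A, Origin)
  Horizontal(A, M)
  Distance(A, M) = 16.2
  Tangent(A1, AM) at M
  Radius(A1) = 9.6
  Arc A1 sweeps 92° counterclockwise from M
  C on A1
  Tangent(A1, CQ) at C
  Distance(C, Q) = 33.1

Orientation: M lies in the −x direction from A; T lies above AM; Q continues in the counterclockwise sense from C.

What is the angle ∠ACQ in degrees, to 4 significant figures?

148.4°

A is at the origin; AM is horizontal with |AM| = 16.2 and M on the −x side, so M = (-16.20, 0.000). A1 meets AM tangentially, so TM is at right angles to AM, so T = M + (0, 9.6) = (-16.20, 9.600). On A1, M sits at bearing -90° from T; a 92° counterclockwise sweep puts C at bearing 2°, so C = T + 9.6·(cos 2°, sin 2°) = (-6.606, 9.935). Since A1 is tangent to CQ there, TC ⟂ CQ, so CQ runs along (−sin 2°, cos 2°); with |CQ| = 33.1, Q = (-7.761, 43.01). Then cos ∠ACQ = CA·CQ / (|CA||CQ|), giving 148.4°.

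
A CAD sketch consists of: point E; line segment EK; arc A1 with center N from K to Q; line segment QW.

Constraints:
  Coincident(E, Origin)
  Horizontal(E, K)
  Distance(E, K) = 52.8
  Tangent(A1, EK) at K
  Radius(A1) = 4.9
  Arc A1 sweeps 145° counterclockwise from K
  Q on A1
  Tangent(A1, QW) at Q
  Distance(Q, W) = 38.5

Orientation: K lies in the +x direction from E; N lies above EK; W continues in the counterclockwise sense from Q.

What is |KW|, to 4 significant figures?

42.26

On A1, K sits at bearing -90° from N; a 145° counterclockwise sweep puts Q at bearing 55°, so Q = N + 4.9·(cos 55°, sin 55°) = (55.61, 8.914). The tangent condition forces NQ to be normal to QW, so QW runs along (−sin 55°, cos 55°); with |QW| = 38.5, W = (24.07, 31.00). Then |KW| = |W − K| = 42.26.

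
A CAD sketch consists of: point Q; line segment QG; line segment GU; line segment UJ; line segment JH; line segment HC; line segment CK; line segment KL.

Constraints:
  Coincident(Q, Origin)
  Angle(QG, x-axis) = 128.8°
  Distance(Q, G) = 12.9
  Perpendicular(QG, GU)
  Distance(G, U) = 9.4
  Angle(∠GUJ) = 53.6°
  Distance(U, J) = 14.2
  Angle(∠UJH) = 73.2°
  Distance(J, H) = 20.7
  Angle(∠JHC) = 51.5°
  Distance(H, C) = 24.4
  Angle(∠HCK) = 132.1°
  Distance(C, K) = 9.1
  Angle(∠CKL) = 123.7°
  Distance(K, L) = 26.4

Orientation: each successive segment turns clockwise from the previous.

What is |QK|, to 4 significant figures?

21.53

∠JHC = 51.5° gives HC at 37.10° from the x-axis; with |HC| = 24.4, C = (-0.7514, 21.62). ∠HCK = 132.1° gives CK at -10.80° from the x-axis; with |CK| = 9.1, K = (8.187, 19.92). Then |QK| = |K − Q| = 21.53.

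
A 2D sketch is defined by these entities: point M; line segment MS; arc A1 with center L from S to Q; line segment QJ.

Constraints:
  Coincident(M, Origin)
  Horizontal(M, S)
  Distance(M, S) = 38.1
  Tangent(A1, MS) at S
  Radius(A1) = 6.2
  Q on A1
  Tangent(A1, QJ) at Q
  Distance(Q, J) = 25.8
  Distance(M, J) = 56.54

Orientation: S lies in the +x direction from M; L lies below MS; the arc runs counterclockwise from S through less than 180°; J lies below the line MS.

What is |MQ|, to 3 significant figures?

34.3

M is at the origin; M and S share the same y with |MS| = 38.1 and S on the +x side, so S = (38.1, 0.00). Tangency of A1 to MS means the radius LS is perpendicular to MS, so L = S + (0, -6.2) = (38.1, -6.20). Since LQ ⟂ QJ (tangency), |LJ| = √(6.2² + 25.8²) = 26.5 regardless of where Q sits on A1. So J lies on both circle(M, 56.54) and circle(L, 26.5); the below-MS intersection is J = (47.2, -31.1). Q is the foot of the tangent from J: Q = (32.9, -9.63).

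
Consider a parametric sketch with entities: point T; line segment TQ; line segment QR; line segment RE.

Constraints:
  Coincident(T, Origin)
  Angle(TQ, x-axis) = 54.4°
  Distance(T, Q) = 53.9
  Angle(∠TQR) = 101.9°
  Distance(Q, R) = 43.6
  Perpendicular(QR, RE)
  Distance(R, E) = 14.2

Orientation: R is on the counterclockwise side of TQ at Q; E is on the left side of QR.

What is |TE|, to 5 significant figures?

66.926

T is at the origin; TQ runs at 54.4° with length 53.9, so Q = 53.9·(cos 54.4°, sin 54.4°) = (31.376, 43.826). ∠TQR = 101.9°, so QR runs at 54.4° + (180° − 101.9°) = 132.50° from the x-axis; with |QR| = 43.6, R = Q + 43.6·(cos 132.50°, sin 132.50°) = (1.9207, 75.971). QR is perpendicular to RE; with |RE| = 14.2 on the left of QR, E = R + 14.2·(-0.73728, -0.67559) = (-8.5486, 66.378). Then |TE| = |E − T| = 66.926.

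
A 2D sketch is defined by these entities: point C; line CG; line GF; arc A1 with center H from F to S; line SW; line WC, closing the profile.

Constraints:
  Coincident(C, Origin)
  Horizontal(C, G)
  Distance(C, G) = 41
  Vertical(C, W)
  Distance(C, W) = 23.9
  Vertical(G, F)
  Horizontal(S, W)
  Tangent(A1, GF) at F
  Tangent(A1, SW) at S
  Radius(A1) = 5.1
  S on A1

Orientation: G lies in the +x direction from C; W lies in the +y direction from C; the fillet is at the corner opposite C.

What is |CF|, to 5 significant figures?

45.105

C is at the origin; CG is horizontal with |CG| = 41.0 and G on the +x side, so G = (41.000, 0.0000). CW is vertical with |CW| = 23.9 and W on the +y side, so W = (0.0000, 23.900). The virtual corner opposite C is at (41.000, 23.900). Tangency of A1 to GF means the radius HF is perpendicular to GF and tangency of A1 to SW means the radius HS is perpendicular to SW, with radius 5.1, so the center H sits 5.1 in from both sides at H = (35.900, 18.800). That places the tangent points at F = (41.000, 18.800) on GF and S = (35.900, 23.900) on SW. Then |CF| = |F − C| = 45.105.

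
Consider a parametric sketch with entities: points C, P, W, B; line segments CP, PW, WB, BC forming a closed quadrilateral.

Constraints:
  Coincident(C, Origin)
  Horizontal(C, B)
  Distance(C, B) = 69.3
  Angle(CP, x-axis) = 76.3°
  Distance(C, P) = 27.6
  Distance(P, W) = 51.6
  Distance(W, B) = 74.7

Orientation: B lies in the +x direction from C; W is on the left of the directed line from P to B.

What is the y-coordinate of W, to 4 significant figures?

67.78

Checks: |PW| = 51.60 ✓; |WB| = 74.70 ✓.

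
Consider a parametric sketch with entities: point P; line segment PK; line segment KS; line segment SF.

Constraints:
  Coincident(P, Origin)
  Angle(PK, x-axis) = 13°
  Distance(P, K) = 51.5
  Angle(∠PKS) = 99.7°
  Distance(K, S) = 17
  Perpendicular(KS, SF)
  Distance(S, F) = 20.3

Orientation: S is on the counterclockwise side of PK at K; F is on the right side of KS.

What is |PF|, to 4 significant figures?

75.56

∠PKS = 99.7°, so KS runs at 13.0° + (180° − 99.7°) = 93.30° from the x-axis; with |KS| = 17.0, S = K + 17.0·(cos 93.30°, sin 93.30°) = (49.20, 28.56). KS ⟂ SF; with |SF| = 20.3 on the right of KS, F = S + 20.3·(0.9983, 0.05756) = (69.47, 29.73). Then |PF| = |F − P| = 75.56.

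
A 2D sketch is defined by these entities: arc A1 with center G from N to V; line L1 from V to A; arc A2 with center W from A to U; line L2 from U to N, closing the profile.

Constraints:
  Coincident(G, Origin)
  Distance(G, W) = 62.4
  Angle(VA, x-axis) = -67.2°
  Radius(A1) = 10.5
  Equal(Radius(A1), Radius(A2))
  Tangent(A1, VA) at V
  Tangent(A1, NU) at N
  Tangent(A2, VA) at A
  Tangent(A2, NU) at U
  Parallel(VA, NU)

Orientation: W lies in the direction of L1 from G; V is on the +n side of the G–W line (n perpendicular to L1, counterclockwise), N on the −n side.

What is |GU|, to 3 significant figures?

63.3

The slot axis is L1's direction at -67.2°, so u = (cos -67.2°, sin -67.2°) = (0.388, -0.922) and n = (−sin -67.2°, cos -67.2°) = (0.922, 0.388). G is at the origin and W lies 62.4 along u from G, so W = 62.4·u = (24.2, -57.5). Tangency of A1 to both parallel lines with radius 10.5 puts V and N at G ± 10.5·n: V = (9.68, 4.07), N = (-9.68, -4.07). Equal radii place A and U the same way about W: A = W + 10.5·n = (33.9, -53.5), U = W − 10.5·n = (14.5, -61.6). Then |GU| = |U − G| = 63.3.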